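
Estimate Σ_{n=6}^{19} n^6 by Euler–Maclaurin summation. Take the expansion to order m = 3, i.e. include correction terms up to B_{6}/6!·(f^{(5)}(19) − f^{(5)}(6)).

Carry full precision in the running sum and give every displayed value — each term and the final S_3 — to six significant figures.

Integral: ∫_6^19 x^6 dx = 1.27656e+08.
Endpoint term: (f(6) + f(19))/2 = (46656.0 + 4.70459e+07)/2 = 2.35463e+07.
So far: 1.51202e+08.
Order-1 term: 1/12 · (1.48566e+07 − 46656.0) = 1.23416e+06.
Partial sum through k=1: 1.52436e+08.
Order-2 term: −1/720 · (823080 − 25920.0) = -1107.17.
Partial sum through k=2: 1.52435e+08.
Order-3 term: 1/30240 · (13680.0 − 4320.00) = 0.309524.

S_3 ≈ 1.52435e+08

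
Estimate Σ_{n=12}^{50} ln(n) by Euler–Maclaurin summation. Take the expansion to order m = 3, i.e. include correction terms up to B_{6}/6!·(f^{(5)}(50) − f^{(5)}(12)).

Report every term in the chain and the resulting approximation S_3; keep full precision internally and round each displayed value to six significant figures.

S_3 ≈ 130.975

Integral: ∫_12^50 ln(x) dx = 127.782.
Endpoint term: (f(12) + f(50))/2 = (2.48491 + 3.91202)/2 = 3.19846.
Running total after boundary: 130.981.
k=1: B_{2}/(2)! × [f^{(1)}(50) − f^{(1)}(12)] = 1/12 × (0.0200000 − 0.0833333) = -0.00527778.
Partial sum through k=1: 130.975.
k=2: B_{4}/(4)! × [f^{(3)}(50) − f^{(3)}(12)] = −1/720 × (1.60000e-05 − 0.00115741) = 1.58529e-06.
Partial sum through k=2: 130.975.
k=3: B_{6}/(6)! × [f^{(5)}(50) − f^{(5)}(12)] = 1/30240 × (7.68000e-08 − 9.64506e-05) = -3.18696e-09.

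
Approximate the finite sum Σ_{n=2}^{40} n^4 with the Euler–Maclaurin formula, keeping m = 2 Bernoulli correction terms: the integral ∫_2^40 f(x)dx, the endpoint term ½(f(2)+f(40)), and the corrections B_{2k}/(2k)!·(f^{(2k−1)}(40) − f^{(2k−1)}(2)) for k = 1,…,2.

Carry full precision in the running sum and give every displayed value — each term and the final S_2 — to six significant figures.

The integral term ∫_2^40 x^4 dx = 2.04800e+07.
½[f(2) + f(40)] = ½[16.0000 + 2.56000e+06] = 1.28001e+06.
Running total after boundary: 2.17600e+07.
k=1: B_{2}/(2)! × [f^{(1)}(40) − f^{(1)}(2)] = 1/12 × (256000 − 32.0000) = 21330.7.
Partial sum through k=1: 2.17813e+07.
k=2: B_{4}/(4)! × [f^{(3)}(40) − f^{(3)}(2)] = −1/720 × (960.000 − 48.0000) = -1.26667.

S_2 ≈ 2.17813e+07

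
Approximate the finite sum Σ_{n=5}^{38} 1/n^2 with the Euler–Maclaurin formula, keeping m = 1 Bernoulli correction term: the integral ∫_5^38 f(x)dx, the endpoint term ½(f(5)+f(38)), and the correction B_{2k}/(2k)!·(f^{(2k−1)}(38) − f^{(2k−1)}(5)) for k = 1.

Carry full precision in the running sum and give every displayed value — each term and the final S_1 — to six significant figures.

Integral: ∫_5^38 1/x^2 dx = 0.173684.
Endpoint term: (f(5) + f(38))/2 = (0.0400000 + 0.000692521)/2 = 0.0203463.
So far: 0.194030.
Order-1 term: 1/12 · (-3.64485e-05 − (-0.0160000)) = 0.00133030.

S_1 ≈ 0.195361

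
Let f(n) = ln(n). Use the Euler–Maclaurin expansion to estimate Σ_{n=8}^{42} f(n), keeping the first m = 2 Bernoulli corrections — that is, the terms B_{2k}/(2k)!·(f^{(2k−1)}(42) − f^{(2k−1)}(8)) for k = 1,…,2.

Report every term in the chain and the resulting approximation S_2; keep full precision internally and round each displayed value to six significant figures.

S_2 ≈ 109.247

The integral term ∫_8^42 ln(x) dx = 106.347.
Boundary: ½(f(8) + f(42)) = ½(2.07944 + 3.73767) = 2.90856.
Integral + boundary = 109.255.
Order-1 term: 1/12 · (0.0238095 − 0.125000) = -0.00843254.
Running total after k=1: 109.247.
Order-2 term: −1/720 · (2.69949e-05 − 0.00390625) = 5.38785e-06.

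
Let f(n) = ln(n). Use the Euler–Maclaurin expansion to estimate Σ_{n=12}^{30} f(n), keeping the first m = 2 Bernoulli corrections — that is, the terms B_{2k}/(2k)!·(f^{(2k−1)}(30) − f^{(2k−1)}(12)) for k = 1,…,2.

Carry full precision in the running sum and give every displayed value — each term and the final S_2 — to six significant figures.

S_2 ≈ 57.1559

Integral: ∫_12^30 ln(x) dx = 54.2170.
Boundary: ½(f(12) + f(30)) = ½(2.48491 + 3.40120) = 2.94305.
Running total after boundary: 57.1601.
Order-1 term: 1/12 · (0.0333333 − 0.0833333) = -0.00416667.
Running total after k=1: 57.1559.
Order-2 term: −1/720 · (7.40741e-05 − 0.00115741) = 1.50463e-06.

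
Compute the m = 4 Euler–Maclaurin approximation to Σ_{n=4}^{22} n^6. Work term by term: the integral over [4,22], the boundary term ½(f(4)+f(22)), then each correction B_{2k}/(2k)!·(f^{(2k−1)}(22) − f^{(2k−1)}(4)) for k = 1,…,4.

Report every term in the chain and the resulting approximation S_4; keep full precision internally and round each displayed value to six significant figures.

S_4 ≈ 4.15601e+08

The integral term ∫_4^22 x^6 dx = 3.56335e+08.
Endpoint term: (f(4) + f(22))/2 = (4096.00 + 1.13380e+08)/2 = 5.66920e+07.
Integral + boundary = 4.13027e+08.
Order-1 term: 1/12 · (3.09218e+07 − 6144.00) = 2.57630e+06.
After k=1: 4.15603e+08.
Order-2 term: −1/720 · (1.27776e+06 − 7680.00) = -1764.00.
After k=2: 4.15601e+08.
Order-3 term: 1/30240 · (15840.0 − 2880.00) = 0.428571.
After k=3: 4.15601e+08.
Order-4 term: −1/1209600 · (0.00000 − 0.00000) = 0.00000.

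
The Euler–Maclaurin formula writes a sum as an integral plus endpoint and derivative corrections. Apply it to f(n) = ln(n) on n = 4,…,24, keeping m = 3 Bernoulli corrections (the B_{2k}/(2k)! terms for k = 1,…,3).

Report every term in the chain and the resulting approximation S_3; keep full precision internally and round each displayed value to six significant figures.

S_3 ≈ 52.9930

∫_4^24 ln(x) dx evaluates to 50.7281.
½[f(4) + f(24)] = ½[1.38629 + 3.17805] = 2.28217.
Integral + boundary = 53.0103.
k=1: B_{2}/(2)! × [f^{(1)}(24) − f^{(1)}(4)] = 1/12 × (0.0416667 − 0.250000) = -0.0173611.
After k=1: 52.9929.
k=2: B_{4}/(4)! × [f^{(3)}(24) − f^{(3)}(4)] = −1/720 × (0.000144676 − 0.0312500) = 4.32018e-05.
After k=2: 52.9930.
k=3: B_{6}/(6)! × [f^{(5)}(24) − f^{(5)}(4)] = 1/30240 × (3.01408e-06 − 0.0234375) = -7.74950e-07.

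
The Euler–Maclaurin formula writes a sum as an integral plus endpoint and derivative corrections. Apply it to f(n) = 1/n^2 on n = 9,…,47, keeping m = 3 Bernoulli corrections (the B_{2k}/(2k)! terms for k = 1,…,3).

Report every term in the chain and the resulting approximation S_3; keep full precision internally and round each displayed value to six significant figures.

S_3 ≈ 0.0964602

Integral: ∫_9^47 1/x^2 dx = 0.0898345.
Boundary: ½(f(9) + f(47)) = ½(0.0123457 + 0.000452694) = 0.00639919.
So far: 0.0962337.
Correction k=1: B_{2}/2! · (f^{(1)}(47) − f^{(1)}(9)) = 1/12 · (-1.92636e-05 − (-0.00274348)) = 0.000227018.
Partial sum through k=1: 0.0964607.
Correction k=2: B_{4}/4! · (f^{(3)}(47) − f^{(3)}(9)) = −1/720 · (-1.04646e-07 − (-0.000406442)) = -5.64358e-07.
Partial sum through k=2: 0.0964602.
Correction k=3: B_{6}/6! · (f^{(5)}(47) − f^{(5)}(9)) = 1/30240 · (-1.42117e-09 − (-0.000150534)) = 4.97793e-09.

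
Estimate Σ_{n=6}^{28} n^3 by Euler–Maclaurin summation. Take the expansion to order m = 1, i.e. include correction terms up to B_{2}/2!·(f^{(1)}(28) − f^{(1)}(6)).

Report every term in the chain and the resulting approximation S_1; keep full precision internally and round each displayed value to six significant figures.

S_1 ≈ 164611

The integral term ∫_6^28 x^3 dx = 153340.
½[f(6) + f(28)] = ½[216.000 + 21952.0] = 11084.0.
Integral + boundary = 164424.
k=1: B_{2}/(2)! × [f^{(1)}(28) − f^{(1)}(6)] = 1/12 × (2352.00 − 108.000) = 187.000.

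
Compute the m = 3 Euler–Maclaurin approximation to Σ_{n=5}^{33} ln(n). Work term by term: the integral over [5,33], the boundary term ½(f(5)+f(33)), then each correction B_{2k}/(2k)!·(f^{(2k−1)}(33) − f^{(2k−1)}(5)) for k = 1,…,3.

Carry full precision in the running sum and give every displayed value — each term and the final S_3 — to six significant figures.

∫_5^33 ln(x) dx evaluates to 79.3376.
½[f(5) + f(33)] = ½[1.60944 + 3.49651] = 2.55297.
Integral + boundary = 81.8905.
k=1: B_{2}/(2)! × [f^{(1)}(33) − f^{(1)}(5)] = 1/12 × (0.0303030 − 0.200000) = -0.0141414.
Partial sum through k=1: 81.8764.
k=2: B_{4}/(4)! × [f^{(3)}(33) − f^{(3)}(5)] = −1/720 × (5.56529e-05 − 0.0160000) = 2.21449e-05.
Partial sum through k=2: 81.8764.
k=3: B_{6}/(6)! × [f^{(5)}(33) − f^{(5)}(5)] = 1/30240 × (6.13256e-07 − 0.00768000) = -2.53948e-07.

S_3 ≈ 81.8764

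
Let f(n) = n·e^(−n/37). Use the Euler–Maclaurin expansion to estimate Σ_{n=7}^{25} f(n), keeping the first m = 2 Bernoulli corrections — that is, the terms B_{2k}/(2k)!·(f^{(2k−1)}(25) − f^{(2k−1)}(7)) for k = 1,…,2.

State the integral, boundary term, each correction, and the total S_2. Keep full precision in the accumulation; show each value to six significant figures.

S_2 ≈ 189.380

∫_7^25 x·e^(−x/37) dx evaluates to 180.166.
½[f(7) + f(25)] = ½[5.79341 + 12.7203] = 9.25686.
Running total after boundary: 189.422.
Order-1 term: 1/12 · (0.165020 − 0.671051) = -0.0421693.
Running total after k=1: 189.380.
Order-2 term: −1/720 · (0.000863875 − 0.00169928) = 1.16028e-06.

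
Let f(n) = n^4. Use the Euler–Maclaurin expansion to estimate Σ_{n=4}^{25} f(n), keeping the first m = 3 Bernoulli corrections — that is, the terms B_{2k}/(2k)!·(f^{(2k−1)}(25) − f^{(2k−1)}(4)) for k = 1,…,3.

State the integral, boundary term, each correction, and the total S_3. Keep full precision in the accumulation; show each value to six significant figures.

S_3 ≈ 2.15355e+06

The integral term ∫_4^25 x^4 dx = 1.95292e+06.
Boundary: ½(f(4) + f(25)) = ½(256.000 + 390625) = 195440.
So far: 2.14836e+06.
Order-1 term: 1/12 · (62500.0 − 256.000) = 5187.00.
Partial sum through k=1: 2.15355e+06.
Order-2 term: −1/720 · (600.000 − 96.0000) = -0.700000.
Partial sum through k=2: 2.15355e+06.
Order-3 term: 1/30240 · (0.00000 − 0.00000) = 0.00000.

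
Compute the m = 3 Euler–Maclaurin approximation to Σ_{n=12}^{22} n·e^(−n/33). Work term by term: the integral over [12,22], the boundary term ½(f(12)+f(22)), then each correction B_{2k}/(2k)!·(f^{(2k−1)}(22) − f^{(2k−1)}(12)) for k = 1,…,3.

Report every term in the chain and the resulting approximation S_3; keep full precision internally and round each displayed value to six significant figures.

Integral: ∫_12^22 x·e^(−x/33) dx = 100.437.
Boundary: ½(f(12) + f(22)) = ½(8.34173 + 11.2952) = 9.81845.
Integral + boundary = 110.255.
Correction k=1: B_{2}/2! · (f^{(1)}(22) − f^{(1)}(12)) = 1/12 · (0.171139 − 0.442364) = -0.0226021.
After k=1: 110.233.
Correction k=2: B_{4}/4! · (f^{(3)}(22) − f^{(3)}(12)) = −1/720 · (0.00110007 − 0.00168288) = 8.09457e-07.
After k=2: 110.233.
Correction k=3: B_{6}/6! · (f^{(5)}(22) − f^{(5)}(12)) = 1/30240 · (1.87602e-06 − 2.71767e-06) = -2.78324e-11.

S_3 ≈ 110.233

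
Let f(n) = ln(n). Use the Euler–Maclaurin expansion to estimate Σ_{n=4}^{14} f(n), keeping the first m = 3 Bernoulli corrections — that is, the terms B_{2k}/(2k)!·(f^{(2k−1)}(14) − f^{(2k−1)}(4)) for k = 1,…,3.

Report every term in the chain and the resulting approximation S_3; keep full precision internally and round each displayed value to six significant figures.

S_3 ≈ 23.3995

The integral term ∫_4^14 ln(x) dx = 21.4016.
½[f(4) + f(14)] = ½[1.38629 + 2.63906] = 2.01268.
Running total after boundary: 23.4143.
Correction k=1: B_{2}/2! · (f^{(1)}(14) − f^{(1)}(4)) = 1/12 · (0.0714286 − 0.250000) = -0.0148810.
After k=1: 23.3994.
Correction k=2: B_{4}/4! · (f^{(3)}(14) − f^{(3)}(4)) = −1/720 · (0.000728863 − 0.0312500) = 4.23905e-05.
After k=2: 23.3995.
Correction k=3: B_{6}/6! · (f^{(5)}(14) − f^{(5)}(4)) = 1/30240 · (4.46243e-05 − 0.0234375) = -7.73574e-07.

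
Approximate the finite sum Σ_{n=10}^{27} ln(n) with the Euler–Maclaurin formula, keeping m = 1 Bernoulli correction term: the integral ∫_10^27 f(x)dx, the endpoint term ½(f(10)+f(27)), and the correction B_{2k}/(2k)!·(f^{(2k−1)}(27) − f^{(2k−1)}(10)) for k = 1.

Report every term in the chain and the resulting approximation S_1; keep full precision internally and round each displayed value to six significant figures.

S_1 ≈ 51.7557

Integral: ∫_10^27 ln(x) dx = 48.9617.
Endpoint term: (f(10) + f(27))/2 = (2.30259 + 3.29584)/2 = 2.79921.
So far: 51.7610.
k=1: B_{2}/(2)! × [f^{(1)}(27) − f^{(1)}(10)] = 1/12 × (0.0370370 − 0.100000) = -0.00524691.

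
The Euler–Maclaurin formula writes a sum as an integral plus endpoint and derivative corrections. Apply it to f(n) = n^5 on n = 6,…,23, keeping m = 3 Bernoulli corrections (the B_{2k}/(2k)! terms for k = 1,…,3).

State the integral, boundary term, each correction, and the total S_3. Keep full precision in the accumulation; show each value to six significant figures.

The integral term ∫_6^23 x^5 dx = 2.46649e+07.
Endpoint term: (f(6) + f(23))/2 = (7776.00 + 6.43634e+06)/2 = 3.22206e+06.
Integral + boundary = 2.78869e+07.
Order-1 term: 1/12 · (1.39920e+06 − 6480.00) = 116060.
Partial sum through k=1: 2.80030e+07.
Order-2 term: −1/720 · (31740.0 − 2160.00) = -41.0833.
Partial sum through k=2: 2.80030e+07.
Order-3 term: 1/30240 · (120.000 − 120.000) = 0.00000.

S_3 ≈ 2.80030e+07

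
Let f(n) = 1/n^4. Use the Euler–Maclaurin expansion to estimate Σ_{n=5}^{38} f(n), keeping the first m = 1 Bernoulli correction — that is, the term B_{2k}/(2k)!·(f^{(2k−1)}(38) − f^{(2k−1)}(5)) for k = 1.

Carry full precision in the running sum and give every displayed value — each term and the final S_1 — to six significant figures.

S_1 ≈ 0.00356749

The integral term ∫_5^38 1/x^4 dx = 0.00266059.
Boundary: ½(f(5) + f(38)) = ½(0.00160000 + 4.79585e-07) = 0.000800240.
Running total after boundary: 0.00346083.
k=1: B_{2}/(2)! × [f^{(1)}(38) − f^{(1)}(5)] = 1/12 × (-5.04826e-08 − (-0.00128000)) = 0.000106662.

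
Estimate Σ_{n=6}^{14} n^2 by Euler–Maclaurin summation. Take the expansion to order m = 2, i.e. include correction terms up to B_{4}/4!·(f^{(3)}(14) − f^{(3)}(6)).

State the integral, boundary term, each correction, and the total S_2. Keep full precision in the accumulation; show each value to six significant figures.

S_2 ≈ 960.000

∫_6^14 x^2 dx evaluates to 842.667.
Boundary: ½(f(6) + f(14)) = ½(36.0000 + 196.000) = 116.000.
So far: 958.667.
Correction k=1: B_{2}/2! · (f^{(1)}(14) − f^{(1)}(6)) = 1/12 · (28.0000 − 12.0000) = 1.33333.
After k=1: 960.000.
Correction k=2: B_{4}/4! · (f^{(3)}(14) − f^{(3)}(6)) = −1/720 · (0.00000 − 0.00000) = 0.00000.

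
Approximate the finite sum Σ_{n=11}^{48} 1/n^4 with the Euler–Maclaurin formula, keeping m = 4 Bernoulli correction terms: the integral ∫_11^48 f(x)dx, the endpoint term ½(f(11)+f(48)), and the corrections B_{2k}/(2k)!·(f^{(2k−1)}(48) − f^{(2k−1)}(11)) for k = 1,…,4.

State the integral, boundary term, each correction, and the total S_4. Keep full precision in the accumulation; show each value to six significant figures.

S_4 ≈ 0.000283729

∫_11^48 1/x^4 dx evaluates to 0.000247424.
Endpoint term: (f(11) + f(48))/2 = (6.83013e-05 + 1.88380e-07)/2 = 3.42449e-05.
Integral + boundary = 0.000281669.
Correction k=1: B_{2}/2! · (f^{(1)}(48) − f^{(1)}(11)) = 1/12 · (-1.56983e-08 − (-2.48369e-05)) = 2.06843e-06.
After k=1: 0.000283737.
Correction k=2: B_{4}/4! · (f^{(3)}(48) − f^{(3)}(11)) = −1/720 · (-2.04406e-10 − (-6.15790e-06)) = -8.55235e-09.
After k=2: 0.000283729.
Correction k=3: B_{6}/6! · (f^{(5)}(48) − f^{(5)}(11)) = 1/30240 · (-4.96819e-12 − (-2.84994e-06)) = 9.42438e-11.
After k=3: 0.000283729.
Correction k=4: B_{8}/8! · (f^{(7)}(48) − f^{(7)}(11)) = −1/1209600 · (-1.94070e-13 − (-2.11979e-06)) = -1.75247e-12.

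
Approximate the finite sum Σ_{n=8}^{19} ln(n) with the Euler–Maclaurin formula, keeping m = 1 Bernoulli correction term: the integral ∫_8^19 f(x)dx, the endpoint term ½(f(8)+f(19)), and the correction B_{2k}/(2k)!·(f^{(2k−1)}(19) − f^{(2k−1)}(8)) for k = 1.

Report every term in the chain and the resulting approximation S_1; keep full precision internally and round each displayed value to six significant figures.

S_1 ≈ 30.8147

The integral term ∫_8^19 ln(x) dx = 28.3088.
Endpoint term: (f(8) + f(19))/2 = (2.07944 + 2.94444)/2 = 2.51194.
So far: 30.8207.
k=1: B_{2}/(2)! × [f^{(1)}(19) − f^{(1)}(8)] = 1/12 × (0.0526316 − 0.125000) = -0.00603070.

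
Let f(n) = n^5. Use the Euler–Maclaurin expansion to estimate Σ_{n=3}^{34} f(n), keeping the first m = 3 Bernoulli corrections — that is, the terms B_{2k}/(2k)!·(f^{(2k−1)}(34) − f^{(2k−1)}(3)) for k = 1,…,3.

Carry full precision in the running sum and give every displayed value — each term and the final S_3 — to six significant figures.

The integral term ∫_3^34 x^5 dx = 2.57467e+08.
Endpoint term: (f(3) + f(34))/2 = (243.000 + 4.54354e+07)/2 = 2.27178e+07.
Running total after boundary: 2.80185e+08.
Correction k=1: B_{2}/2! · (f^{(1)}(34) − f^{(1)}(3)) = 1/12 · (6.68168e+06 − 405.000) = 556773.
Partial sum through k=1: 2.80742e+08.
Correction k=2: B_{4}/4! · (f^{(3)}(34) − f^{(3)}(3)) = −1/720 · (69360.0 − 540.000) = -95.5833.
Partial sum through k=2: 2.80742e+08.
Correction k=3: B_{6}/6! · (f^{(5)}(34) − f^{(5)}(3)) = 1/30240 · (120.000 − 120.000) = 0.00000.

S_3 ≈ 2.80742e+08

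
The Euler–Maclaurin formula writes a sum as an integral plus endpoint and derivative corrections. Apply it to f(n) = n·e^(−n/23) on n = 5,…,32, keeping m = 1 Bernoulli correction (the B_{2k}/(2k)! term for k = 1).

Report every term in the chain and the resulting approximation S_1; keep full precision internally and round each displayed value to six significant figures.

The integral term ∫_5^32 x·e^(−x/23) dx = 203.503.
Endpoint term: (f(5) + f(32))/2 = (4.02308 + 7.96002)/2 = 5.99155.
So far: 209.494.
k=1: B_{2}/(2)! × [f^{(1)}(32) − f^{(1)}(5)] = 1/12 × (-0.0973372 − 0.629699) = -0.0605863.

S_1 ≈ 209.434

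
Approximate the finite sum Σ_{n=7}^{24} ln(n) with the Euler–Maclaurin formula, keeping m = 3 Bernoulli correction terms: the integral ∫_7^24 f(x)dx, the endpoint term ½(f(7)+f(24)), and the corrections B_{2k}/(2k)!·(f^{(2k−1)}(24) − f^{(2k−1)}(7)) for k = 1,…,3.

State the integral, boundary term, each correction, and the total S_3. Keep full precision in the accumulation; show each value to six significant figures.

∫_7^24 ln(x) dx evaluates to 45.6519.
Endpoint term: (f(7) + f(24))/2 = (1.94591 + 3.17805)/2 = 2.56198.
Running total after boundary: 48.2139.
k=1: B_{2}/(2)! × [f^{(1)}(24) − f^{(1)}(7)] = 1/12 × (0.0416667 − 0.142857) = -0.00843254.
Running total after k=1: 48.2055.
k=2: B_{4}/(4)! × [f^{(3)}(24) − f^{(3)}(7)] = −1/720 × (0.000144676 − 0.00583090) = 7.89754e-06.
Running total after k=2: 48.2055.
k=3: B_{6}/(6)! × [f^{(5)}(24) − f^{(5)}(7)] = 1/30240 × (3.01408e-06 − 0.00142798) = -4.71218e-08.

S_3 ≈ 48.2055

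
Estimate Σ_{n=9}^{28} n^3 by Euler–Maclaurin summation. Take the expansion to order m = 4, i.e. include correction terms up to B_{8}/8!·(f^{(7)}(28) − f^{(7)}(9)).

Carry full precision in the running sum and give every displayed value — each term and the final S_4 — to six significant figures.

S_4 ≈ 163540

∫_9^28 x^3 dx evaluates to 152024.
Endpoint term: (f(9) + f(28))/2 = (729.000 + 21952.0)/2 = 11340.5.
Integral + boundary = 163364.
Order-1 term: 1/12 · (2352.00 − 243.000) = 175.750.
Partial sum through k=1: 163540.
Order-2 term: −1/720 · (6.00000 − 6.00000) = 0.00000.
Partial sum through k=2: 163540.
Order-3 term: 1/30240 · (0.00000 − 0.00000) = 0.00000.
Partial sum through k=3: 163540.
Order-4 term: −1/1209600 · (0.00000 − 0.00000) = 0.00000.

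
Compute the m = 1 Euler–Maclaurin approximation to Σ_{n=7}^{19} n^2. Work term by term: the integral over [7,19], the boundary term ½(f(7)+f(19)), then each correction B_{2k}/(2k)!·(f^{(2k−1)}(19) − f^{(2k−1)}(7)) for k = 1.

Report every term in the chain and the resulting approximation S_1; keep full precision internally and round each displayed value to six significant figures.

Integral: ∫_7^19 x^2 dx = 2172.00.
Endpoint term: (f(7) + f(19))/2 = (49.0000 + 361.000)/2 = 205.000.
Integral + boundary = 2377.00.
Order-1 term: 1/12 · (38.0000 − 14.0000) = 2.00000.

S_1 ≈ 2379.00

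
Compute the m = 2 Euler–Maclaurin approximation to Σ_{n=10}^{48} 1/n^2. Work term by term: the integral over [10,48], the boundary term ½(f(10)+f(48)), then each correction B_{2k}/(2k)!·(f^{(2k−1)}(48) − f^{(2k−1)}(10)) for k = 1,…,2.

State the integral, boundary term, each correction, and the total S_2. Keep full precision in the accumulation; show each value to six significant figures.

S_2 ≈ 0.0845485

Integral: ∫_10^48 1/x^2 dx = 0.0791667.
Endpoint term: (f(10) + f(48))/2 = (0.0100000 + 0.000434028)/2 = 0.00521701.
Running total after boundary: 0.0843837.
Order-1 term: 1/12 · (-1.80845e-05 − (-0.00200000)) = 0.000165160.
Partial sum through k=1: 0.0845488.
Order-2 term: −1/720 · (-9.41901e-08 − (-0.000240000)) = -3.33203e-07.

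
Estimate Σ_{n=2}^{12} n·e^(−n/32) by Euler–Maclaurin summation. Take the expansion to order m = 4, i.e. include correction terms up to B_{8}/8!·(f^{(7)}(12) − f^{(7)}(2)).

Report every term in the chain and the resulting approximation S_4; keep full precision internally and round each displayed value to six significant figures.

∫_2^12 x·e^(−x/32) dx evaluates to 54.3781.
Boundary: ½(f(2) + f(12)) = ½(1.87883 + 8.24747) = 5.06315.
Integral + boundary = 59.4413.
Order-1 term: 1/12 · (0.429556 − 0.880700) = -0.0375953.
Running total after k=1: 59.4037.
Order-2 term: −1/720 · (0.00176185 − 0.00269485) = 1.29583e-06.
Running total after k=2: 59.4037.
Order-3 term: 1/30240 · (3.03146e-06 − 4.42348e-06) = -4.60324e-11.
Running total after k=3: 59.4037.
Order-4 term: −1/1209600 · (4.24058e-09 − 6.06960e-09) = 1.51208e-15.

S_4 ≈ 59.4037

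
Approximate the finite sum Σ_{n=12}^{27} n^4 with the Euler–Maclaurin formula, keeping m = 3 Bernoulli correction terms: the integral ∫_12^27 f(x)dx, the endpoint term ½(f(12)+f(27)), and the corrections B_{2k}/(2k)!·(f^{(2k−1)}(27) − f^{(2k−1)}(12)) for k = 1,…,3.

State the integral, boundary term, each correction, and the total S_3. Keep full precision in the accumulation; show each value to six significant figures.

S_3 ≈ 3.10209e+06

The integral term ∫_12^27 x^4 dx = 2.82002e+06.
Endpoint term: (f(12) + f(27))/2 = (20736.0 + 531441)/2 = 276088.
Running total after boundary: 3.09610e+06.
k=1: B_{2}/(2)! × [f^{(1)}(27) − f^{(1)}(12)] = 1/12 × (78732.0 − 6912.00) = 5985.00.
Running total after k=1: 3.10209e+06.
k=2: B_{4}/(4)! × [f^{(3)}(27) − f^{(3)}(12)] = −1/720 × (648.000 − 288.000) = -0.500000.
Running total after k=2: 3.10209e+06.
k=3: B_{6}/(6)! × [f^{(5)}(27) − f^{(5)}(12)] = 1/30240 × (0.00000 − 0.00000) = 0.00000.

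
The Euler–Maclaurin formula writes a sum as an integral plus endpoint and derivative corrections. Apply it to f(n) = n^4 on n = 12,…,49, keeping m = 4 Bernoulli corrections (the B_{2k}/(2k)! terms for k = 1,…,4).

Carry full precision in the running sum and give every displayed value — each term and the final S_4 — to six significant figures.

Integral: ∫_12^49 x^4 dx = 5.64453e+07.
Endpoint term: (f(12) + f(49))/2 = (20736.0 + 5.76480e+06)/2 = 2.89277e+06.
Integral + boundary = 5.93381e+07.
Correction k=1: B_{2}/2! · (f^{(1)}(49) − f^{(1)}(12)) = 1/12 · (470596 − 6912.00) = 38640.3.
Running total after k=1: 5.93767e+07.
Correction k=2: B_{4}/4! · (f^{(3)}(49) − f^{(3)}(12)) = −1/720 · (1176.00 − 288.000) = -1.23333.
Running total after k=2: 5.93767e+07.
Correction k=3: B_{6}/6! · (f^{(5)}(49) − f^{(5)}(12)) = 1/30240 · (0.00000 − 0.00000) = 0.00000.
Running total after k=3: 5.93767e+07.
Correction k=4: B_{8}/8! · (f^{(7)}(49) − f^{(7)}(12)) = −1/1209600 · (0.00000 − 0.00000) = 0.00000.

S_4 ≈ 5.93767e+07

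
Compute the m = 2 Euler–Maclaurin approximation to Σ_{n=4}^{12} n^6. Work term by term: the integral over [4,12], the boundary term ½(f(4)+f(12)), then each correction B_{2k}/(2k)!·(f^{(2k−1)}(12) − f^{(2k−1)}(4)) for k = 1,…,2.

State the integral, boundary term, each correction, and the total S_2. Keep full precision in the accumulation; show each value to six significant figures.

Integral: ∫_4^12 x^6 dx = 5.11649e+06.
Boundary: ½(f(4) + f(12)) = ½(4096.00 + 2.98598e+06) = 1.49504e+06.
Running total after boundary: 6.61153e+06.
k=1: B_{2}/(2)! × [f^{(1)}(12) − f^{(1)}(4)] = 1/12 × (1.49299e+06 − 6144.00) = 123904.
Partial sum through k=1: 6.73543e+06.
k=2: B_{4}/(4)! × [f^{(3)}(12) − f^{(3)}(4)] = −1/720 × (207360 − 7680.00) = -277.333.

S_2 ≈ 6.73516e+06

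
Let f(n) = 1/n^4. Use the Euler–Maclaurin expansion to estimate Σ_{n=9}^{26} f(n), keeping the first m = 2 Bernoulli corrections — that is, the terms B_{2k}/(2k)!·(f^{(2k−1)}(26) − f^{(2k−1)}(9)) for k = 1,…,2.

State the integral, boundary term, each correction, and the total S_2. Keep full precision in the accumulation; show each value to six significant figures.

The integral term ∫_9^26 1/x^4 dx = 0.000438282.
Boundary: ½(f(9) + f(26)) = ½(0.000152416 + 2.18830e-06) = 7.73020e-05.
Running total after boundary: 0.000515584.
k=1: B_{2}/(2)! × [f^{(1)}(26) − f^{(1)}(9)] = 1/12 × (-3.36661e-07 − (-6.77404e-05)) = 5.61697e-06.
After k=1: 0.000521201.
k=2: B_{4}/(4)! × [f^{(3)}(26) − f^{(3)}(9)] = −1/720 × (-1.49406e-08 − (-2.50890e-05)) = -3.48251e-08.

S_2 ≈ 0.000521166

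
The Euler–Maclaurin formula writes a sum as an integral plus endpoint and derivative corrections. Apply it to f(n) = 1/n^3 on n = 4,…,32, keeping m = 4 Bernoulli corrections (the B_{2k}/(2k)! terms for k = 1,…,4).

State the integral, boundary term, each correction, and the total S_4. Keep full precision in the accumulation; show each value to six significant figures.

∫_4^32 1/x^3 dx evaluates to 0.0307617.
½[f(4) + f(32)] = ½[0.0156250 + 3.05176e-05] = 0.00782776.
Running total after boundary: 0.0385895.
Correction k=1: B_{2}/2! · (f^{(1)}(32) − f^{(1)}(4)) = 1/12 · (-2.86102e-06 − (-0.0117188)) = 0.000976324.
Running total after k=1: 0.0395658.
Correction k=2: B_{4}/4! · (f^{(3)}(32) − f^{(3)}(4)) = −1/720 · (-5.58794e-08 − (-0.0146484)) = -2.03450e-05.
Running total after k=2: 0.0395455.
Correction k=3: B_{6}/6! · (f^{(5)}(32) − f^{(5)}(4)) = 1/30240 · (-2.29193e-09 − (-0.0384521)) = 1.27157e-06.
Running total after k=3: 0.0395467.
Correction k=4: B_{8}/8! · (f^{(7)}(32) − f^{(7)}(4)) = −1/1209600 · (-1.61151e-10 − (-0.173035)) = -1.43051e-07.

S_4 ≈ 0.0395466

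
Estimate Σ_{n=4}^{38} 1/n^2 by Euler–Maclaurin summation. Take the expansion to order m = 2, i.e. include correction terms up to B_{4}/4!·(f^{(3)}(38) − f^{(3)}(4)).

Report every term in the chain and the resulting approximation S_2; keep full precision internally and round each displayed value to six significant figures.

S_2 ≈ 0.257849

The integral term ∫_4^38 1/x^2 dx = 0.223684.
Endpoint term: (f(4) + f(38))/2 = (0.0625000 + 0.000692521)/2 = 0.0315963.
So far: 0.255280.
Correction k=1: B_{2}/2! · (f^{(1)}(38) − f^{(1)}(4)) = 1/12 · (-3.64485e-05 − (-0.0312500)) = 0.00260113.
Running total after k=1: 0.257882.
Correction k=2: B_{4}/4! · (f^{(3)}(38) − f^{(3)}(4)) = −1/720 · (-3.02896e-07 − (-0.0234375)) = -3.25517e-05.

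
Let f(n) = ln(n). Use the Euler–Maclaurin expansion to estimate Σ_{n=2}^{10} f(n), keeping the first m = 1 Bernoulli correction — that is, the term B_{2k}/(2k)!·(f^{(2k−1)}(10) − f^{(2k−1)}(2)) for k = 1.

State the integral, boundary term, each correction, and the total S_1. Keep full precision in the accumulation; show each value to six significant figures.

S_1 ≈ 15.1041

∫_2^10 ln(x) dx evaluates to 13.6396.
Endpoint term: (f(2) + f(10))/2 = (0.693147 + 2.30259)/2 = 1.49787.
So far: 15.1374.
k=1: B_{2}/(2)! × [f^{(1)}(10) − f^{(1)}(2)] = 1/12 × (0.100000 − 0.500000) = -0.0333333.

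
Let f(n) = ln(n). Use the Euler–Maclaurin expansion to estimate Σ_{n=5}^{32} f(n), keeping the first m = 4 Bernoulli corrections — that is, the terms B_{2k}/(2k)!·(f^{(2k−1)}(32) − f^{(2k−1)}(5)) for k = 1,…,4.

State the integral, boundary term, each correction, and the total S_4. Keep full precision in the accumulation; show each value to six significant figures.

Integral: ∫_5^32 ln(x) dx = 75.8564.
Endpoint term: (f(5) + f(32))/2 = (1.60944 + 3.46574)/2 = 2.53759.
So far: 78.3939.
k=1: B_{2}/(2)! × [f^{(1)}(32) − f^{(1)}(5)] = 1/12 × (0.0312500 − 0.200000) = -0.0140625.
Running total after k=1: 78.3799.
k=2: B_{4}/(4)! × [f^{(3)}(32) − f^{(3)}(5)] = −1/720 × (6.10352e-05 − 0.0160000) = 2.21375e-05.
Running total after k=2: 78.3799.
k=3: B_{6}/(6)! × [f^{(5)}(32) − f^{(5)}(5)] = 1/30240 × (7.15256e-07 − 0.00768000) = -2.53945e-07.
Running total after k=3: 78.3799.
k=4: B_{8}/(8)! × [f^{(7)}(32) − f^{(7)}(5)] = −1/1209600 × (2.09548e-08 − 0.00921600) = 7.61903e-09.

S_4 ≈ 78.3799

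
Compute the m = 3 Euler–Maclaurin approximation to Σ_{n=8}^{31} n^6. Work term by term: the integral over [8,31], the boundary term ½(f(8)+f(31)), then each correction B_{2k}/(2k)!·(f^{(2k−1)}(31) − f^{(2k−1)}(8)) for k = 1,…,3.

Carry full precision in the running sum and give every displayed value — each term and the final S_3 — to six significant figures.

∫_8^31 x^6 dx evaluates to 3.93007e+09.
Boundary: ½(f(8) + f(31)) = ½(262144 + 8.87504e+08) = 4.43883e+08.
So far: 4.37396e+09.
Order-1 term: 1/12 · (1.71775e+08 − 196608) = 1.42982e+07.
Partial sum through k=1: 4.38825e+09.
Order-2 term: −1/720 · (3.57492e+06 − 61440.0) = -4879.83.
Partial sum through k=2: 4.38825e+09.
Order-3 term: 1/30240 · (22320.0 − 5760.00) = 0.547619.

S_3 ≈ 4.38825e+09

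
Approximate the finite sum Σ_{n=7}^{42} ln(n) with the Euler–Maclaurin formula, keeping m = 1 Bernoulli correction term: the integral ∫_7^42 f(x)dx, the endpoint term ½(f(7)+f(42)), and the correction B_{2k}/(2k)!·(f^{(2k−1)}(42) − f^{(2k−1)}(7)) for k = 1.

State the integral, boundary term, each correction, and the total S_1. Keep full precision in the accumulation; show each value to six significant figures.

∫_7^42 ln(x) dx evaluates to 108.361.
½[f(7) + f(42)] = ½[1.94591 + 3.73767] = 2.84179.
Running total after boundary: 111.203.
Correction k=1: B_{2}/2! · (f^{(1)}(42) − f^{(1)}(7)) = 1/12 · (0.0238095 − 0.142857) = -0.00992063.

S_1 ≈ 111.193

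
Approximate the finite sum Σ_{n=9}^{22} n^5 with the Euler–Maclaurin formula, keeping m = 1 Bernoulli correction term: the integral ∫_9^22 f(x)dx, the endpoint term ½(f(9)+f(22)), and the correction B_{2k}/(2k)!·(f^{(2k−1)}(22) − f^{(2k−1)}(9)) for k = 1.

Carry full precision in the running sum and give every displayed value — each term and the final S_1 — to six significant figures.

The integral term ∫_9^22 x^5 dx = 1.88081e+07.
½[f(9) + f(22)] = ½[59049.0 + 5.15363e+06] = 2.60634e+06.
Running total after boundary: 2.14144e+07.
Order-1 term: 1/12 · (1.17128e+06 − 32805.0) = 94872.9.

S_1 ≈ 2.15093e+07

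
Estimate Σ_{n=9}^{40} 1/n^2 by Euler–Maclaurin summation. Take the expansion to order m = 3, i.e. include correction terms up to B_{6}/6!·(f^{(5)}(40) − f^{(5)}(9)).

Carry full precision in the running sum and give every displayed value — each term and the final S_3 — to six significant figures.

S_3 ≈ 0.0928219

∫_9^40 1/x^2 dx evaluates to 0.0861111.
Endpoint term: (f(9) + f(40))/2 = (0.0123457 + 0.000625000)/2 = 0.00648534.
So far: 0.0925965.
Order-1 term: 1/12 · (-3.12500e-05 − (-0.00274348)) = 0.000226020.
After k=1: 0.0928225.
Order-2 term: −1/720 · (-2.34375e-07 − (-0.000406442)) = -5.64177e-07.
After k=2: 0.0928219.
Order-3 term: 1/30240 · (-4.39453e-09 − (-0.000150534)) = 4.97783e-09.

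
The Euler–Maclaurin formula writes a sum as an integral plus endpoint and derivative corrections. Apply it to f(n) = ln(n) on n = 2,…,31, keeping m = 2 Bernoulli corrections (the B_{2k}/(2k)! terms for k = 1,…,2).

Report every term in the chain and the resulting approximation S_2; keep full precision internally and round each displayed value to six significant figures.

S_2 ≈ 78.0922

∫_2^31 ln(x) dx evaluates to 76.0673.
Boundary: ½(f(2) + f(31)) = ½(0.693147 + 3.43399) = 2.06357.
Integral + boundary = 78.1309.
Correction k=1: B_{2}/2! · (f^{(1)}(31) − f^{(1)}(2)) = 1/12 · (0.0322581 − 0.500000) = -0.0389785.
After k=1: 78.0919.
Correction k=2: B_{4}/4! · (f^{(3)}(31) − f^{(3)}(2)) = −1/720 · (6.71344e-05 − 0.250000) = 0.000347129.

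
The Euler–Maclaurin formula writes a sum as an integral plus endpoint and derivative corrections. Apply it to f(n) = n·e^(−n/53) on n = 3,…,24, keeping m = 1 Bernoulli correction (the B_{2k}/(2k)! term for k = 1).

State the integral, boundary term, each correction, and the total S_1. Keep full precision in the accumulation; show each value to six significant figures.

S_1 ≈ 218.862

The integral term ∫_3^24 x·e^(−x/53) dx = 209.860.
Endpoint term: (f(3) + f(24))/2 = (2.83491 + 15.2598)/2 = 9.04737.
Running total after boundary: 218.907.
Correction k=1: B_{2}/2! · (f^{(1)}(24) − f^{(1)}(3)) = 1/12 · (0.347905 − 0.891480) = -0.0452979.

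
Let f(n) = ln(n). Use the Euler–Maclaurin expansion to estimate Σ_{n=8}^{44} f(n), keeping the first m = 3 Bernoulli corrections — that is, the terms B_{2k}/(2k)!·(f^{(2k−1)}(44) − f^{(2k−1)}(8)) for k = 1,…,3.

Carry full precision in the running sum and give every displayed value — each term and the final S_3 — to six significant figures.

S_3 ≈ 116.792

The integral term ∫_8^44 ln(x) dx = 113.869.
Endpoint term: (f(8) + f(44))/2 = (2.07944 + 3.78419)/2 = 2.93182.
Running total after boundary: 116.801.
Correction k=1: B_{2}/2! · (f^{(1)}(44) − f^{(1)}(8)) = 1/12 · (0.0227273 − 0.125000) = -0.00852273.
Running total after k=1: 116.792.
Correction k=2: B_{4}/4! · (f^{(3)}(44) − f^{(3)}(8)) = −1/720 · (2.34786e-05 − 0.00390625) = 5.39274e-06.
Running total after k=2: 116.792.
Correction k=3: B_{6}/6! · (f^{(5)}(44) − f^{(5)}(8)) = 1/30240 · (1.45528e-07 − 0.000732422) = -2.42155e-08.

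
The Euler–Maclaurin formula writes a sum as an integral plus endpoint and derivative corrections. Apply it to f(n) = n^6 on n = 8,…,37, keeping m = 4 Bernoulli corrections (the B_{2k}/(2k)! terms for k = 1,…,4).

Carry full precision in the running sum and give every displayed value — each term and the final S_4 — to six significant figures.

S_4 ≈ 1.48790e+10

The integral term ∫_8^37 x^6 dx = 1.35614e+10.
Endpoint term: (f(8) + f(37))/2 = (262144 + 2.56573e+09)/2 = 1.28299e+09.
So far: 1.48444e+10.
k=1: B_{2}/(2)! × [f^{(1)}(37) − f^{(1)}(8)] = 1/12 × (4.16064e+08 − 196608) = 3.46556e+07.
After k=1: 1.48790e+10.
k=2: B_{4}/(4)! × [f^{(3)}(37) − f^{(3)}(8)] = −1/720 × (6.07836e+06 − 61440.0) = -8356.83.
After k=2: 1.48790e+10.
k=3: B_{6}/(6)! × [f^{(5)}(37) − f^{(5)}(8)] = 1/30240 × (26640.0 − 5760.00) = 0.690476.
After k=3: 1.48790e+10.
k=4: B_{8}/(8)! × [f^{(7)}(37) − f^{(7)}(8)] = −1/1209600 × (0.00000 − 0.00000) = 0.00000.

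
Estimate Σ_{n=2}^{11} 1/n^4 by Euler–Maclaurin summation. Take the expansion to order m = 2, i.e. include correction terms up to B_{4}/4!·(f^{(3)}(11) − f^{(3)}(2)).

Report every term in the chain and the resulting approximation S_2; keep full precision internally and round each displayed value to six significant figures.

The integral term ∫_2^11 1/x^4 dx = 0.0414162.
½[f(2) + f(11)] = ½[0.0625000 + 6.83013e-05] = 0.0312842.
So far: 0.0727004.
k=1: B_{2}/(2)! × [f^{(1)}(11) − f^{(1)}(2)] = 1/12 × (-2.48369e-05 − (-0.125000)) = 0.0104146.
After k=1: 0.0831150.
k=2: B_{4}/(4)! × [f^{(3)}(11) − f^{(3)}(2)] = −1/720 × (-6.15790e-06 − (-0.937500)) = -0.00130207.

S_2 ≈ 0.0818129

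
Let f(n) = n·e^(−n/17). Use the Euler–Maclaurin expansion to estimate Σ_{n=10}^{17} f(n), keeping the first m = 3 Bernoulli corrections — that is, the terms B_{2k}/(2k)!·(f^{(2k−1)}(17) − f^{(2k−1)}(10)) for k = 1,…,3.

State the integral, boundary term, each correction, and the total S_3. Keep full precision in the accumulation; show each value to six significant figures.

S_3 ≈ 48.1358

Integral: ∫_10^17 x·e^(−x/17) dx = 42.2513.
Endpoint term: (f(10) + f(17))/2 = (5.55306 + 6.25395)/2 = 5.90351.
Integral + boundary = 48.1548.
Order-1 term: 1/12 · (0.00000 − 0.228656) = -0.0190546.
After k=1: 48.1358.
Order-2 term: −1/720 · (0.00254588 − 0.00463415) = 2.90037e-06.
After k=2: 48.1358.
Order-3 term: 1/30240 · (1.76185e-05 − 2.93325e-05) = -3.87367e-10.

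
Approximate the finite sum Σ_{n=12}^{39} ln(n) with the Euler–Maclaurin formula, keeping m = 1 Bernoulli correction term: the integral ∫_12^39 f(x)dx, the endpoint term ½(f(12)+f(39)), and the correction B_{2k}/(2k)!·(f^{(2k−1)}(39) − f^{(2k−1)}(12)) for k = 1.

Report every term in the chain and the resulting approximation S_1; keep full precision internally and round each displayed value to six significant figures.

S_1 ≈ 89.1295

Integral: ∫_12^39 ln(x) dx = 86.0600.
Boundary: ½(f(12) + f(39)) = ½(2.48491 + 3.66356) = 3.07423.
So far: 89.1343.
Correction k=1: B_{2}/2! · (f^{(1)}(39) − f^{(1)}(12)) = 1/12 · (0.0256410 − 0.0833333) = -0.00480769.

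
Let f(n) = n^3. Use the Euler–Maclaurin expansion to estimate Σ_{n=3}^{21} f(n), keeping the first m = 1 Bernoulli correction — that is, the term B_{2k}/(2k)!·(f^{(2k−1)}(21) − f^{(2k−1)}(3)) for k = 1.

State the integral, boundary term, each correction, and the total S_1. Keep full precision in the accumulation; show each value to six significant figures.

S_1 ≈ 53352.0

The integral term ∫_3^21 x^3 dx = 48600.0.
Endpoint term: (f(3) + f(21))/2 = (27.0000 + 9261.00)/2 = 4644.00.
Running total after boundary: 53244.0.
Correction k=1: B_{2}/2! · (f^{(1)}(21) − f^{(1)}(3)) = 1/12 · (1323.00 − 27.0000) = 108.000.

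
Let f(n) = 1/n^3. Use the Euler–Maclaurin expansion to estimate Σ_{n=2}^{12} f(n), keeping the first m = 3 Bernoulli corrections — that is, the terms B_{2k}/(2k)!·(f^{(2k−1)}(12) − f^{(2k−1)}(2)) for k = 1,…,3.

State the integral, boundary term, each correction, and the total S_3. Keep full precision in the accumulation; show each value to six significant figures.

Integral: ∫_2^12 1/x^3 dx = 0.121528.
Boundary: ½(f(2) + f(12)) = ½(0.125000 + 0.000578704) = 0.0627894.
Integral + boundary = 0.184317.
k=1: B_{2}/(2)! × [f^{(1)}(12) − f^{(1)}(2)] = 1/12 × (-0.000144676 − (-0.187500)) = 0.0156129.
After k=1: 0.199930.
k=2: B_{4}/(4)! × [f^{(3)}(12) − f^{(3)}(2)] = −1/720 × (-2.00939e-05 − (-0.937500)) = -0.00130206.
After k=2: 0.198628.
k=3: B_{6}/(6)! × [f^{(5)}(12) − f^{(5)}(2)] = 1/30240 × (-5.86071e-06 − (-9.84375)) = 0.000325521.

S_3 ≈ 0.198954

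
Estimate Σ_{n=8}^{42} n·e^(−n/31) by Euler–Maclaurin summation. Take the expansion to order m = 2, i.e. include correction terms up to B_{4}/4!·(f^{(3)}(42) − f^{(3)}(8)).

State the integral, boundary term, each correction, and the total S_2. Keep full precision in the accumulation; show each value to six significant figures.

S_2 ≈ 358.631

∫_8^42 x·e^(−x/31) dx evaluates to 350.178.
½[f(8) + f(42)] = ½[6.18036 + 10.8355] = 8.50795.
So far: 358.686.
Correction k=1: B_{2}/2! · (f^{(1)}(42) − f^{(1)}(8)) = 1/12 · (-0.0915444 − 0.573179) = -0.0553936.
Running total after k=1: 358.631.
Correction k=2: B_{4}/4! · (f^{(3)}(42) − f^{(3)}(8)) = −1/720 · (0.000441658 − 0.00220423) = 2.44802e-06.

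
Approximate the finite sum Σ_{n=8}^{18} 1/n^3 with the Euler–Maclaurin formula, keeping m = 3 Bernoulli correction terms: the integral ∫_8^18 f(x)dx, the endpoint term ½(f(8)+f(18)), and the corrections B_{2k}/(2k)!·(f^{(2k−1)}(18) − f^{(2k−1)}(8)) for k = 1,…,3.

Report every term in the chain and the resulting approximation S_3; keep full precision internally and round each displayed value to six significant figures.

S_3 ≈ 0.00738993

The integral term ∫_8^18 1/x^3 dx = 0.00626929.
Boundary: ½(f(8) + f(18)) = ½(0.00195312 + 0.000171468) = 0.00106230.
Integral + boundary = 0.00733159.
Correction k=1: B_{2}/2! · (f^{(1)}(18) − f^{(1)}(8)) = 1/12 · (-2.85780e-05 − (-0.000732422)) = 5.86537e-05.
Running total after k=1: 0.00739024.
Correction k=2: B_{4}/4! · (f^{(3)}(18) − f^{(3)}(8)) = −1/720 · (-1.76407e-06 − (-0.000228882)) = -3.15441e-07.
Running total after k=2: 0.00738992.
Correction k=3: B_{6}/6! · (f^{(5)}(18) − f^{(5)}(8)) = 1/30240 · (-2.28676e-07 − (-0.000150204)) = 4.95949e-09.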